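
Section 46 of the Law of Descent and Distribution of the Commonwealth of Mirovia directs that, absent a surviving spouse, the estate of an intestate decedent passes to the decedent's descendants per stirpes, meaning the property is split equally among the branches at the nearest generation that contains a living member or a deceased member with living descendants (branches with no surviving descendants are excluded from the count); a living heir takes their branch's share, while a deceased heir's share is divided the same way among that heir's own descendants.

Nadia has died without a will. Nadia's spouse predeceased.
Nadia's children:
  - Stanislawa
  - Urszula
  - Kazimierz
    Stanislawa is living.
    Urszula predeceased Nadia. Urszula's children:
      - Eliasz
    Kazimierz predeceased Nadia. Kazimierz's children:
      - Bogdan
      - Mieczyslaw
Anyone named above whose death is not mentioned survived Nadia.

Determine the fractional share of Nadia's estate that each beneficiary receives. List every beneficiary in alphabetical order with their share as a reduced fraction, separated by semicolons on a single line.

Bogdan 1/6; Eliasz 1/3; Mieczyslaw 1/6; Stanislawa 1/3

There is no surviving spouse, so the entire estate passes to Nadia's descendants per stirpes.
The estate is divided into 3 equal shares of 1/3 among Stanislawa, Urszula, Kazimierz.
Stanislawa is living and takes 1/3.
Urszula predeceased; the 1/3 allotted to Urszula's branch passes to Urszula's issue by representation.
Eliasz is the sole taker at this level and receives the full 1/3.
Kazimierz predeceased; the 1/3 allotted to Kazimierz's branch passes to Kazimierz's issue by representation.
The 1/3 is divided into 2 equal shares of 1/6 among Bogdan, Mieczyslaw.
Bogdan is living and takes 1/6.
Mieczyslaw is living and takes 1/6.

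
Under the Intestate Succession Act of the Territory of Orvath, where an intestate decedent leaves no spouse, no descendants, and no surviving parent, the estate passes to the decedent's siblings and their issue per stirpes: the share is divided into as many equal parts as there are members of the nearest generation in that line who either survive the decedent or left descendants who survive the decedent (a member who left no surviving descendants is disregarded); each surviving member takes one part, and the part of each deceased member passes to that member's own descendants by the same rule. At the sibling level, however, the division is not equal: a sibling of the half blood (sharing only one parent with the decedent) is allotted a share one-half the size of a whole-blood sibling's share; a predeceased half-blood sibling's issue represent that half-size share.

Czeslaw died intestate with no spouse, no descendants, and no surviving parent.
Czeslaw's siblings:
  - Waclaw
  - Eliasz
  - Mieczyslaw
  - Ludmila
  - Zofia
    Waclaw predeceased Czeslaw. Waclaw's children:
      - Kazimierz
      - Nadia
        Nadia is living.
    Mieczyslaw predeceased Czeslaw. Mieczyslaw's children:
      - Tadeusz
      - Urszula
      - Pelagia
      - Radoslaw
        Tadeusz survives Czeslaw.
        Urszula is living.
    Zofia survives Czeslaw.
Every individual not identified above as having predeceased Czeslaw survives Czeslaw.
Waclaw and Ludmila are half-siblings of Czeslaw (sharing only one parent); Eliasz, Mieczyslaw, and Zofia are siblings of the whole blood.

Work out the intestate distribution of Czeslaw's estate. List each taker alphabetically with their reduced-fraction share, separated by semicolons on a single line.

Eliasz 1/4; Kazimierz 1/16; Ludmila 1/8; Nadia 1/16; Pelagia 1/16; Radoslaw 1/16; Tadeusz 1/16; Urszula 1/16; Zofia 1/4

No spouse, descendants, or parent survives, so the estate passes to Czeslaw's siblings per stirpes.
Half-blood siblings count for one-half the weight of whole-blood siblings at the initial division.
Dividing 1 in proportion to weights (total weight 4): Waclaw (weight 1/2) → 1/8; Eliasz (weight 1) → 1/4; Mieczyslaw (weight 1) → 1/4; Ludmila (weight 1/2) → 1/8; Zofia (weight 1) → 1/4.
Waclaw predeceased; the 1/8 allotted to Waclaw's branch passes to Waclaw's issue by representation.
The 1/8 is divided into 2 equal shares of 1/16 among Kazimierz, Nadia.
Kazimierz is living and takes 1/16.
Nadia is living and takes 1/16.
Eliasz is living and takes 1/4.
Mieczyslaw predeceased; the 1/4 allotted to Mieczyslaw's branch passes to Mieczyslaw's issue by representation.
The 1/4 is divided into 4 equal shares of 1/16 among Tadeusz, Urszula, Pelagia, Radoslaw.
Tadeusz is living and takes 1/16.
Urszula is living and takes 1/16.
Pelagia is living and takes 1/16.
Radoslaw is living and takes 1/16.
Ludmila is living and takes 1/8.
Zofia is living and takes 1/4.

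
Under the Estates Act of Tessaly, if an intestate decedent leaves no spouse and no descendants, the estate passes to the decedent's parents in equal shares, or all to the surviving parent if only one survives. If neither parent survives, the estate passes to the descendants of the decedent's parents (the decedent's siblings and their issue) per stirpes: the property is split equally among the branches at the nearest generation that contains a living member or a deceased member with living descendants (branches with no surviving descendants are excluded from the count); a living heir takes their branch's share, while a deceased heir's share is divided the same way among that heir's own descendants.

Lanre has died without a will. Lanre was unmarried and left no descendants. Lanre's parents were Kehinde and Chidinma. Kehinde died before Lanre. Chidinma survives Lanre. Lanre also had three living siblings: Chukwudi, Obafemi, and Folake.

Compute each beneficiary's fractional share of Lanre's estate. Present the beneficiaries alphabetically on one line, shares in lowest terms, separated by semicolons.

Only one parent, Chidinma, survives, so Chidinma takes the entire estate. The siblings take nothing because a surviving parent has priority.

Chidinma 1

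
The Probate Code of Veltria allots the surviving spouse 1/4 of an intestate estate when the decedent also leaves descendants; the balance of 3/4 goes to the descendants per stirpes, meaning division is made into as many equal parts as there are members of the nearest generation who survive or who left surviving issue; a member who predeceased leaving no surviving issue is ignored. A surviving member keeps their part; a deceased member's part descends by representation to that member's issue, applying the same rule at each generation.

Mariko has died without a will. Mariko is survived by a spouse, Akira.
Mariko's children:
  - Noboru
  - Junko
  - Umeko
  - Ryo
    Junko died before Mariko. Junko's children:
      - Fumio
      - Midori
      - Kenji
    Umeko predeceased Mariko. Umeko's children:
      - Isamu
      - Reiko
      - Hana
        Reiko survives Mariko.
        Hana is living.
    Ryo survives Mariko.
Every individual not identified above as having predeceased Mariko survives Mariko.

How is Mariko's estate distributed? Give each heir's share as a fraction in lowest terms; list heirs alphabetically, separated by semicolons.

Akira, as surviving spouse, takes 1/4.
The remaining 3/4 passes to Mariko's descendants per stirpes.
The 3/4 is divided into 4 equal shares of 3/16 among Noboru, Junko, Umeko, Ryo.
Noboru is living and takes 3/16.
Junko predeceased; the 3/16 allotted to Junko's branch passes to Junko's issue by representation.
The 3/16 is divided into 3 equal shares of 1/16 among Fumio, Midori, Kenji.
Fumio is living and takes 1/16.
Midori is living and takes 1/16.
Kenji is living and takes 1/16.
Umeko predeceased; the 3/16 allotted to Umeko's branch passes to Umeko's issue by representation.
The 3/16 is divided into 3 equal shares of 1/16 among Isamu, Reiko, Hana.
Isamu is living and takes 1/16.
Reiko is living and takes 1/16.
Hana is living and takes 1/16.
Ryo is living and takes 3/16.

Akira 1/4; Fumio 1/16; Hana 1/16; Isamu 1/16; Kenji 1/16; Midori 1/16; Noboru 3/16; Reiko 1/16; Ryo 3/16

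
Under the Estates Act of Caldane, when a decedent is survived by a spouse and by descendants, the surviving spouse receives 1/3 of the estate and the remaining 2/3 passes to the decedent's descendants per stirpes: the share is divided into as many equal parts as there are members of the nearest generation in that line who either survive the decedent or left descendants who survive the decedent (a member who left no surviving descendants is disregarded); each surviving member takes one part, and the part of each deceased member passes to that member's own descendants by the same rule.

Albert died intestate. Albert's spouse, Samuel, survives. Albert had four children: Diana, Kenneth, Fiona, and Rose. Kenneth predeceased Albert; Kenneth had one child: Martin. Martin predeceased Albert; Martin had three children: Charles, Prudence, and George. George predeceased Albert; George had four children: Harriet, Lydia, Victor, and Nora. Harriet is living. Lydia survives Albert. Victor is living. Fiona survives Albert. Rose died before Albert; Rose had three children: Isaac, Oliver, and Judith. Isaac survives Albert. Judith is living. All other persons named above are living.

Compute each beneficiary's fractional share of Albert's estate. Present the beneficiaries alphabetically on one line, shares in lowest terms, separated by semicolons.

Samuel, as surviving spouse, takes 1/3.
The remaining 2/3 passes to Albert's descendants per stirpes.
The 2/3 is divided into 4 equal shares of 1/6 among Diana, Kenneth, Fiona, Rose.
Diana is living and takes 1/6.
Kenneth predeceased; the 1/6 allotted to Kenneth's branch passes to Kenneth's issue by representation.
Martin's line is the sole branch at this level, so the full 1/6 passes to Martin's issue by representation.
The 1/6 is divided into 3 equal shares of 1/18 among Charles, Prudence, George.
Charles is living and takes 1/18.
Prudence is living and takes 1/18.
George predeceased; the 1/18 allotted to George's branch passes to George's issue by representation.
The 1/18 is divided into 4 equal shares of 1/72 among Harriet, Lydia, Victor, Nora.
Harriet is living and takes 1/72.
Lydia is living and takes 1/72.
Victor is living and takes 1/72.
Nora is living and takes 1/72.
Fiona is living and takes 1/6.
Rose predeceased; the 1/6 allotted to Rose's branch passes to Rose's issue by representation.
The 1/6 is divided into 3 equal shares of 1/18 among Isaac, Oliver, Judith.
Isaac is living and takes 1/18.
Oliver is living and takes 1/18.
Judith is living and takes 1/18.

Charles 1/18; Diana 1/6; Fiona 1/6; Harriet 1/72; Isaac 1/18; Judith 1/18; Lydia 1/72; Nora 1/72; Oliver 1/18; Prudence 1/18; Samuel 1/3; Victor 1/72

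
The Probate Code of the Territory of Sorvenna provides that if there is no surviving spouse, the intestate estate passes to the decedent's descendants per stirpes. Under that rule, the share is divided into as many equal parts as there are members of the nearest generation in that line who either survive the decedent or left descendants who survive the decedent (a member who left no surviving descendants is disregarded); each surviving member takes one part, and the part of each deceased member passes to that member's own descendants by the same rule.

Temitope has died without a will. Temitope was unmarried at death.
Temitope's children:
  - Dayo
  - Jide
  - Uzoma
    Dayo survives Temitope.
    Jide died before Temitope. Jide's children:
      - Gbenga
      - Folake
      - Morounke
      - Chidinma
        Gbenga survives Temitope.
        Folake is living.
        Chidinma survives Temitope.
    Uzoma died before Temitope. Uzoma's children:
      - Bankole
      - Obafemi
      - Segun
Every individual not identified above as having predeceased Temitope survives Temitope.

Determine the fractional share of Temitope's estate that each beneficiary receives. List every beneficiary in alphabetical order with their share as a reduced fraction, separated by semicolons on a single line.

Bankole 1/9; Chidinma 1/12; Dayo 1/3; Folake 1/12; Gbenga 1/12; Morounke 1/12; Obafemi 1/9; Segun 1/9

There is no surviving spouse, so the entire estate passes to Temitope's descendants per stirpes.
The estate is divided into 3 equal shares of 1/3 among Dayo, Jide, Uzoma.
Dayo is living and takes 1/3.
Jide predeceased; the 1/3 allotted to Jide's branch passes to Jide's issue by representation.
The 1/3 is divided into 4 equal shares of 1/12 among Gbenga, Folake, Morounke, Chidinma.
Gbenga is living and takes 1/12.
Folake is living and takes 1/12.
Morounke is living and takes 1/12.
Chidinma is living and takes 1/12.
Uzoma predeceased; the 1/3 allotted to Uzoma's branch passes to Uzoma's issue by representation.
The 1/3 is divided into 3 equal shares of 1/9 among Bankole, Obafemi, Segun.
Bankole is living and takes 1/9.
Obafemi is living and takes 1/9.
Segun is living and takes 1/9.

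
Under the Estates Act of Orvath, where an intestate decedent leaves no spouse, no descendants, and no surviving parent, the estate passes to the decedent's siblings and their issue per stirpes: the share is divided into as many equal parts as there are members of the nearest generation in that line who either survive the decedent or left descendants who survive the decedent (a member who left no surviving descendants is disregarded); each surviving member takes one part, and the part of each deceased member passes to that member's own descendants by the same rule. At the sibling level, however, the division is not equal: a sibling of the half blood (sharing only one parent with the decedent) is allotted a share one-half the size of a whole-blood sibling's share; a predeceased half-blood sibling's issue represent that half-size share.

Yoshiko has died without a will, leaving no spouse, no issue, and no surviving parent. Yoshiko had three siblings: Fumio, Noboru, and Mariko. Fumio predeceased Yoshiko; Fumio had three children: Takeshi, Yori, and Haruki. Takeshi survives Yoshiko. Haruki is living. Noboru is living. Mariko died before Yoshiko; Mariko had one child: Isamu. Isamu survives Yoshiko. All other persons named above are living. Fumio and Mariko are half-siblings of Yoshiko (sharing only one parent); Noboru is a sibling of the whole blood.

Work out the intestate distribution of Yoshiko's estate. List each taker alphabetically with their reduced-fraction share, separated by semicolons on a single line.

No spouse, descendants, or parent survives, so the estate passes to Yoshiko's siblings per stirpes.
Half-blood siblings count for one-half the weight of whole-blood siblings at the initial division.
Dividing 1 in proportion to weights (total weight 2): Fumio (weight 1/2) → 1/4; Noboru (weight 1) → 1/2; Mariko (weight 1/2) → 1/4.
Fumio predeceased; the 1/4 allotted to Fumio's branch passes to Fumio's issue by representation.
The 1/4 is divided into 3 equal shares of 1/12 among Takeshi, Yori, Haruki.
Takeshi is living and takes 1/12.
Yori is living and takes 1/12.
Haruki is living and takes 1/12.
Noboru is living and takes 1/2.
Mariko predeceased; the 1/4 allotted to Mariko's branch passes to Mariko's issue by representation.
Isamu is the sole taker at this level and receives the full 1/4.

Haruki 1/12; Isamu 1/4; Noboru 1/2; Takeshi 1/12; Yori 1/12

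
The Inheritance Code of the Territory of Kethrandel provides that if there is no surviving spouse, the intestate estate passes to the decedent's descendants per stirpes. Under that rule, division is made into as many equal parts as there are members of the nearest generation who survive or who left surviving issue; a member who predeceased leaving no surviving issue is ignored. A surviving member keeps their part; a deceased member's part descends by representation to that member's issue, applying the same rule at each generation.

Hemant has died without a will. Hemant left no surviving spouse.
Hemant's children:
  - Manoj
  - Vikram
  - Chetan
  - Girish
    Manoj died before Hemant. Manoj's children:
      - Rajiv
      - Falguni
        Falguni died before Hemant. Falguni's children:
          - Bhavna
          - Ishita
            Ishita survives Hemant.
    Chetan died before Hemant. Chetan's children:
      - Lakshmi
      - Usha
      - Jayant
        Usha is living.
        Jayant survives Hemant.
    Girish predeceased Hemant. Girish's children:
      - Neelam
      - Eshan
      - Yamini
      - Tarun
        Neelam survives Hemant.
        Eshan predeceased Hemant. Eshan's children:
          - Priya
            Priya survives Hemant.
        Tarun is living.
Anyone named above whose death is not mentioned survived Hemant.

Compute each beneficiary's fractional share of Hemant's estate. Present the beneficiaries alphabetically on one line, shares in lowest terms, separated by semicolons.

Bhavna 1/16; Ishita 1/16; Jayant 1/12; Lakshmi 1/12; Neelam 1/16; Priya 1/16; Rajiv 1/8; Tarun 1/16; Usha 1/12; Vikram 1/4; Yamini 1/16

There is no surviving spouse, so the entire estate passes to Hemant's descendants per stirpes.
The estate is divided into 4 equal shares of 1/4 among Manoj, Vikram, Chetan, Girish.
Manoj predeceased; the 1/4 allotted to Manoj's branch passes to Manoj's issue by representation.
The 1/4 is divided into 2 equal shares of 1/8 among Rajiv, Falguni.
Rajiv is living and takes 1/8.
Falguni predeceased; the 1/8 allotted to Falguni's branch passes to Falguni's issue by representation.
The 1/8 is divided into 2 equal shares of 1/16 among Bhavna, Ishita.
Bhavna is living and takes 1/16.
Ishita is living and takes 1/16.
Vikram is living and takes 1/4.
Chetan predeceased; the 1/4 allotted to Chetan's branch passes to Chetan's issue by representation.
The 1/4 is divided into 3 equal shares of 1/12 among Lakshmi, Usha, Jayant.
Lakshmi is living and takes 1/12.
Usha is living and takes 1/12.
Jayant is living and takes 1/12.
Girish predeceased; the 1/4 allotted to Girish's branch passes to Girish's issue by representation.
The 1/4 is divided into 4 equal shares of 1/16 among Neelam, Eshan, Yamini, Tarun.
Neelam is living and takes 1/16.
Eshan predeceased; the 1/16 allotted to Eshan's branch passes to Eshan's issue by representation.
Priya is the sole taker at this level and receives the full 1/16.
Yamini is living and takes 1/16.
Tarun is living and takes 1/16.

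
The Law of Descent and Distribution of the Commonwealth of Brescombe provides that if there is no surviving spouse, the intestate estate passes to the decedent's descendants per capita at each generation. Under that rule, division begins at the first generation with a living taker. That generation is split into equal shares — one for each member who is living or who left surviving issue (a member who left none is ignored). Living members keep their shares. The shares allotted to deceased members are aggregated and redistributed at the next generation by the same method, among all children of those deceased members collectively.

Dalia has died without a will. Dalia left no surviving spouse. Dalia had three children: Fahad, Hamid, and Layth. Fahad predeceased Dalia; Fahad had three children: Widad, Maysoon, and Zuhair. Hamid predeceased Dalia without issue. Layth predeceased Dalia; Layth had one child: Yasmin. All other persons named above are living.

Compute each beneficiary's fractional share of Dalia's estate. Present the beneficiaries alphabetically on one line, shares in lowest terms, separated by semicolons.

There is no surviving spouse, so the entire estate passes to Dalia's descendants per capita at each generation.
No one at generation 1 (Fahad, Layth) is living; moving to the next generation.
At generation 2 (Widad, Maysoon, Zuhair, Yasmin) there are 4 shares of (1)/4 = 1/4 each.
Living: Widad, Maysoon, Zuhair, and Yasmin — each takes 1/4.

Maysoon 1/4; Widad 1/4; Yasmin 1/4; Zuhair 1/4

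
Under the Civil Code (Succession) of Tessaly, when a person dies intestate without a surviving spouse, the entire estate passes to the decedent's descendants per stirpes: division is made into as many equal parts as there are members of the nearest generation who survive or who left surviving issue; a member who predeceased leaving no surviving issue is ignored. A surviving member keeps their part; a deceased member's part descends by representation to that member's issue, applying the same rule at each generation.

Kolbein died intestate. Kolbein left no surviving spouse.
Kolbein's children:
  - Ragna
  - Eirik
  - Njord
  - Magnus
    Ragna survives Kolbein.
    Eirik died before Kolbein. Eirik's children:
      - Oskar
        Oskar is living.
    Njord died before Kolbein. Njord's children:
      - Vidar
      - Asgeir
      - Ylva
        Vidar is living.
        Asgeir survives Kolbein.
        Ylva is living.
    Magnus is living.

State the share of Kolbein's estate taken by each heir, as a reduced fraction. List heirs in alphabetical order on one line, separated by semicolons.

Asgeir 1/12; Magnus 1/4; Oskar 1/4; Ragna 1/4; Vidar 1/12; Ylva 1/12

There is no surviving spouse, so the entire estate passes to Kolbein's descendants per stirpes.
The estate is divided into 4 equal shares of 1/4 among Ragna, Eirik, Njord, Magnus.
Ragna is living and takes 1/4.
Eirik predeceased; the 1/4 allotted to Eirik's branch passes to Eirik's issue by representation.
Oskar is the sole taker at this level and receives the full 1/4.
Njord predeceased; the 1/4 allotted to Njord's branch passes to Njord's issue by representation.
The 1/4 is divided into 3 equal shares of 1/12 among Vidar, Asgeir, Ylva.
Vidar is living and takes 1/12.
Asgeir is living and takes 1/12.
Ylva is living and takes 1/12.
Magnus is living and takes 1/4.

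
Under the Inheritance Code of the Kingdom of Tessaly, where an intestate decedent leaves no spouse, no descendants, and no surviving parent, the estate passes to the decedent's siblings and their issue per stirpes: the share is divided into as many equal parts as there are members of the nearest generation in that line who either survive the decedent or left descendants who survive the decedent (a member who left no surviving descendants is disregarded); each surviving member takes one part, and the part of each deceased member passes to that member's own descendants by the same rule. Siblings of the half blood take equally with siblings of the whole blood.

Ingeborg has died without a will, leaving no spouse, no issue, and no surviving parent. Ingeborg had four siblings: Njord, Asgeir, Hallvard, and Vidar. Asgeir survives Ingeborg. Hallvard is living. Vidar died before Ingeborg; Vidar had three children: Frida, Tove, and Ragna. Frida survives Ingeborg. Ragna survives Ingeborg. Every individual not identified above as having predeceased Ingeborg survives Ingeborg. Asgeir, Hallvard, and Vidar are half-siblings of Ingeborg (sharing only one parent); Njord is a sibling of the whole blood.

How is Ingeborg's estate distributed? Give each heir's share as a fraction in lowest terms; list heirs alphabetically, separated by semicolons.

Asgeir 1/4; Frida 1/12; Hallvard 1/4; Njord 1/4; Ragna 1/12; Tove 1/12

No spouse, descendants, or parent survives, so the estate passes to Ingeborg's siblings per stirpes.
Half-blood and whole-blood siblings take equally under the stated rule.
The estate is divided into 4 equal shares of 1/4 among Njord, Asgeir, Hallvard, Vidar.
Njord is living and takes 1/4.
Asgeir is living and takes 1/4.
Hallvard is living and takes 1/4.
Vidar predeceased; the 1/4 allotted to Vidar's branch passes to Vidar's issue by representation.
The 1/4 is divided into 3 equal shares of 1/12 among Frida, Tove, Ragna.
Frida is living and takes 1/12.
Tove is living and takes 1/12.
Ragna is living and takes 1/12.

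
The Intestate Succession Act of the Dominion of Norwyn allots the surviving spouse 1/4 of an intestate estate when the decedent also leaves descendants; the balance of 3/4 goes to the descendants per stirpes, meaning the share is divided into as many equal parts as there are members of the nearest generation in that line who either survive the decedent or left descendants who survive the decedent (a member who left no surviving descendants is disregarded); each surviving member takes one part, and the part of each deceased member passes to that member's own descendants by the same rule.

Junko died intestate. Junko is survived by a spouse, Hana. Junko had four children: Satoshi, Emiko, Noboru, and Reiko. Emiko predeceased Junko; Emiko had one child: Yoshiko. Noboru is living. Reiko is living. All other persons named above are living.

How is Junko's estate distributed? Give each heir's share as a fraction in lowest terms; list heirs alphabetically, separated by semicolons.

Hana, as surviving spouse, takes 1/4.
The remaining 3/4 passes to Junko's descendants per stirpes.
The 3/4 is divided into 4 equal shares of 3/16 among Satoshi, Emiko, Noboru, Reiko.
Satoshi is living and takes 3/16.
Emiko predeceased; the 3/16 allotted to Emiko's branch passes to Emiko's issue by representation.
Yoshiko is the sole taker at this level and receives the full 3/16.
Noboru is living and takes 3/16.
Reiko is living and takes 3/16.

Hana 1/4; Noboru 3/16; Reiko 3/16; Satoshi 3/16; Yoshiko 3/16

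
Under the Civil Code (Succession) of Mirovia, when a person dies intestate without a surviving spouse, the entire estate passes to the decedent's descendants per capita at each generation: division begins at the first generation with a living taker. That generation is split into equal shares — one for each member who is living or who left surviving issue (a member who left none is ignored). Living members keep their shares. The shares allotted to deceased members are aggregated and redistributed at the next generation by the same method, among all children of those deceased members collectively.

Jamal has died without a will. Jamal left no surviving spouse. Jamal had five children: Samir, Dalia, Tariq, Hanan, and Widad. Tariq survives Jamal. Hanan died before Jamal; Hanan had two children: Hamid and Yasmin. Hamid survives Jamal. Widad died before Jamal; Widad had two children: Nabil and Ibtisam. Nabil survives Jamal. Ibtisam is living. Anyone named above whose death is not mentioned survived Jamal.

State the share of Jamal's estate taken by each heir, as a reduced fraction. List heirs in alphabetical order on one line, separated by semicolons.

There is no surviving spouse, so the entire estate passes to Jamal's descendants per capita at each generation.
At generation 1 (Samir, Dalia, Tariq, Hanan, Widad) there are 5 shares of (1)/5 = 1/5 each.
Living: Samir, Dalia, and Tariq — each takes 1/5.
Deceased: Hanan and Widad. Their combined 2/5 is pooled and carried to generation 2.
At generation 2 (Hamid, Yasmin, Nabil, Ibtisam) there are 4 shares of (2/5)/4 = 1/10 each.
Living: Hamid, Yasmin, Nabil, and Ibtisam — each takes 1/10.

Dalia 1/5; Hamid 1/10; Ibtisam 1/10; Nabil 1/10; Samir 1/5; Tariq 1/5; Yasmin 1/10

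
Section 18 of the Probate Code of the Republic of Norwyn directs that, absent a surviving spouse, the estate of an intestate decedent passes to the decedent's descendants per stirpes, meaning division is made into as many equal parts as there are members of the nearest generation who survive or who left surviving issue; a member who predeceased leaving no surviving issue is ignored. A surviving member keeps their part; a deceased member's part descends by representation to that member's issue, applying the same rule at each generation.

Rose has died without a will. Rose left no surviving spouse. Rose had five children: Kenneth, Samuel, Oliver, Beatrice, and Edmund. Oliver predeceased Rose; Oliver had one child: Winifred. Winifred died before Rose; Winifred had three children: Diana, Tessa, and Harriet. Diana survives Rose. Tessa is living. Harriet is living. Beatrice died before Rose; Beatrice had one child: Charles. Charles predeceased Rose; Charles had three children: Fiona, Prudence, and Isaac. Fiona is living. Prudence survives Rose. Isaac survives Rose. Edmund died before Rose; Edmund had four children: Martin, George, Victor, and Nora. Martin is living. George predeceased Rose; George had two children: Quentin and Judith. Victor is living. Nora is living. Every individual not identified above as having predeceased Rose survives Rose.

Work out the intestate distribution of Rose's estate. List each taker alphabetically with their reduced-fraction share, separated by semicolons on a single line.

There is no surviving spouse, so the entire estate passes to Rose's descendants per stirpes.
The estate is divided into 5 equal shares of 1/5 among Kenneth, Samuel, Oliver, Beatrice, Edmund.
Kenneth is living and takes 1/5.
Samuel is living and takes 1/5.
Oliver predeceased; the 1/5 allotted to Oliver's branch passes to Oliver's issue by representation.
Winifred's line is the sole branch at this level, so the full 1/5 passes to Winifred's issue by representation.
The 1/5 is divided into 3 equal shares of 1/15 among Diana, Tessa, Harriet.
Diana is living and takes 1/15.
Tessa is living and takes 1/15.
Harriet is living and takes 1/15.
Beatrice predeceased; the 1/5 allotted to Beatrice's branch passes to Beatrice's issue by representation.
Charles's line is the sole branch at this level, so the full 1/5 passes to Charles's issue by representation.
The 1/5 is divided into 3 equal shares of 1/15 among Fiona, Prudence, Isaac.
Fiona is living and takes 1/15.
Prudence is living and takes 1/15.
Isaac is living and takes 1/15.
Edmund predeceased; the 1/5 allotted to Edmund's branch passes to Edmund's issue by representation.
The 1/5 is divided into 4 equal shares of 1/20 among Martin, George, Victor, Nora.
Martin is living and takes 1/20.
George predeceased; the 1/20 allotted to George's branch passes to George's issue by representation.
The 1/20 is divided into 2 equal shares of 1/40 among Quentin, Judith.
Quentin is living and takes 1/40.
Judith is living and takes 1/40.
Victor is living and takes 1/20.
Nora is living and takes 1/20.

Diana 1/15; Fiona 1/15; Harriet 1/15; Isaac 1/15; Judith 1/40; Kenneth 1/5; Martin 1/20; Nora 1/20; Prudence 1/15; Quentin 1/40; Samuel 1/5; Tessa 1/15; Victor 1/20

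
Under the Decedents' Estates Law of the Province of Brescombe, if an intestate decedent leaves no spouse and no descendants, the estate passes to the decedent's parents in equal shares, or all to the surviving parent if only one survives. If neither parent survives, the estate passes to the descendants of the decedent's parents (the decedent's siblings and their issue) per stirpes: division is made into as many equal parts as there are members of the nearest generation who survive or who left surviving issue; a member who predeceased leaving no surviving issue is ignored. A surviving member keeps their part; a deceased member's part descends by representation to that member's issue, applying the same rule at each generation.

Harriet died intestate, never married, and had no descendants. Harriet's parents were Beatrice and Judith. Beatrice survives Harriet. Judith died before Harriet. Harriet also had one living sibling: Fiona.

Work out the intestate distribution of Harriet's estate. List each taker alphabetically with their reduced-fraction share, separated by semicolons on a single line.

Beatrice 1

Only one parent, Beatrice, survives, so Beatrice takes the entire estate. The siblings take nothing because a surviving parent has priority.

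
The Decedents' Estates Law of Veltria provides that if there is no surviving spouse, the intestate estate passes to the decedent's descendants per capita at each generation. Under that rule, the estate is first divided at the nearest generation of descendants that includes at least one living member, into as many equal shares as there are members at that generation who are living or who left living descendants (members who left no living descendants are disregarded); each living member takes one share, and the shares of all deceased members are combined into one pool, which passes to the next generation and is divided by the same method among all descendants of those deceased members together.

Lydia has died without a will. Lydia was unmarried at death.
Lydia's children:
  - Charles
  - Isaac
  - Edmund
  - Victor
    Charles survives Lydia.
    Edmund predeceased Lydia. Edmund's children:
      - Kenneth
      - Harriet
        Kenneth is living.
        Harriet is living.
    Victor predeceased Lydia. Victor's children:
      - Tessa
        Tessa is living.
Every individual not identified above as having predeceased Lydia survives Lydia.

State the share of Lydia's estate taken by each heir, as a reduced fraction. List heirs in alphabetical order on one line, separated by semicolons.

There is no surviving spouse, so the entire estate passes to Lydia's descendants per capita at each generation.
At generation 1 (Charles, Isaac, Edmund, Victor) there are 4 shares of (1)/4 = 1/4 each.
Living: Charles and Isaac — each takes 1/4.
Deceased: Edmund and Victor. Their combined 1/2 is pooled and carried to generation 2.
At generation 2 (Kenneth, Harriet, Tessa) there are 3 shares of (1/2)/3 = 1/6 each.
Living: Kenneth, Harriet, and Tessa — each takes 1/6.

Charles 1/4; Harriet 1/6; Isaac 1/4; Kenneth 1/6; Tessa 1/6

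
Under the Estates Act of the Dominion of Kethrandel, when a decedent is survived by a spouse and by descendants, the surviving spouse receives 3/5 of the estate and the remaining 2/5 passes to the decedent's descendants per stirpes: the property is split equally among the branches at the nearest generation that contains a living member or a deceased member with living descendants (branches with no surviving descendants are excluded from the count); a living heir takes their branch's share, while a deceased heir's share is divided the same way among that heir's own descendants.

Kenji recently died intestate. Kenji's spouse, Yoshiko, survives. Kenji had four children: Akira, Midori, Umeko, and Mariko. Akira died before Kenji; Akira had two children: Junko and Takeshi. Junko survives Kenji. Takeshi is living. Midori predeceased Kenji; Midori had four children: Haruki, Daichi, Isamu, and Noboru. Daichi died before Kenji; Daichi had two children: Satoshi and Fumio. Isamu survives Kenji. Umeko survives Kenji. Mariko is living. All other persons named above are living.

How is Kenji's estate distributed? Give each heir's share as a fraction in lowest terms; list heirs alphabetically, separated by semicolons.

Fumio 1/80; Haruki 1/40; Isamu 1/40; Junko 1/20; Mariko 1/10; Noboru 1/40; Satoshi 1/80; Takeshi 1/20; Umeko 1/10; Yoshiko 3/5

Yoshiko, as surviving spouse, takes 3/5.
The remaining 2/5 passes to Kenji's descendants per stirpes.
The 2/5 is divided into 4 equal shares of 1/10 among Akira, Midori, Umeko, Mariko.
Akira predeceased; the 1/10 allotted to Akira's branch passes to Akira's issue by representation.
The 1/10 is divided into 2 equal shares of 1/20 among Junko, Takeshi.
Junko is living and takes 1/20.
Takeshi is living and takes 1/20.
Midori predeceased; the 1/10 allotted to Midori's branch passes to Midori's issue by representation.
The 1/10 is divided into 4 equal shares of 1/40 among Haruki, Daichi, Isamu, Noboru.
Haruki is living and takes 1/40.
Daichi predeceased; the 1/40 allotted to Daichi's branch passes to Daichi's issue by representation.
The 1/40 is divided into 2 equal shares of 1/80 among Satoshi, Fumio.
Satoshi is living and takes 1/80.
Fumio is living and takes 1/80.
Isamu is living and takes 1/40.
Noboru is living and takes 1/40.
Umeko is living and takes 1/10.
Mariko is living and takes 1/10.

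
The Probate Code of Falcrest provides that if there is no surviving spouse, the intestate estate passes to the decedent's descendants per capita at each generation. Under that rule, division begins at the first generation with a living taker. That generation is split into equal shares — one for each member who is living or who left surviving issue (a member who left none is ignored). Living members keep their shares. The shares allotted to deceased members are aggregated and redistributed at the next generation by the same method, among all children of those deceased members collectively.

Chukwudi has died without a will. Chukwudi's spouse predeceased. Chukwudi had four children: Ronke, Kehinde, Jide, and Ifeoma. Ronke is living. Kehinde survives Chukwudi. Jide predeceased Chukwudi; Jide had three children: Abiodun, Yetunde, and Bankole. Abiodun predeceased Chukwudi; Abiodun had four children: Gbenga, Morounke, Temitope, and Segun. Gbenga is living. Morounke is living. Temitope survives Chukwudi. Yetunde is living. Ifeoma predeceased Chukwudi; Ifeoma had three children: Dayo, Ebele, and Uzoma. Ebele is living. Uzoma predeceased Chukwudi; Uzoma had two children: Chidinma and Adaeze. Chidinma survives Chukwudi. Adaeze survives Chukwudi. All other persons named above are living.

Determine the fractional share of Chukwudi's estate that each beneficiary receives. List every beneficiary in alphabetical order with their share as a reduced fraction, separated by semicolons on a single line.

Adaeze 1/36; Bankole 1/12; Chidinma 1/36; Dayo 1/12; Ebele 1/12; Gbenga 1/36; Kehinde 1/4; Morounke 1/36; Ronke 1/4; Segun 1/36; Temitope 1/36; Yetunde 1/12

There is no surviving spouse, so the entire estate passes to Chukwudi's descendants per capita at each generation.
At generation 1 (Ronke, Kehinde, Jide, Ifeoma) there are 4 shares of (1)/4 = 1/4 each.
Living: Ronke and Kehinde — each takes 1/4.
Deceased: Jide and Ifeoma. Their combined 1/2 is pooled and carried to generation 2.
At generation 2 (Abiodun, Yetunde, Bankole, Dayo, Ebele, Uzoma) there are 6 shares of (1/2)/6 = 1/12 each.
Living: Yetunde, Bankole, Dayo, and Ebele — each takes 1/12.
Deceased: Abiodun and Uzoma. Their combined 1/6 is pooled and carried to generation 3.
At generation 3 (Gbenga, Morounke, Temitope, Segun, Chidinma, Adaeze) there are 6 shares of (1/6)/6 = 1/36 each.
Living: Gbenga, Morounke, Temitope, Segun, Chidinma, and Adaeze — each takes 1/36.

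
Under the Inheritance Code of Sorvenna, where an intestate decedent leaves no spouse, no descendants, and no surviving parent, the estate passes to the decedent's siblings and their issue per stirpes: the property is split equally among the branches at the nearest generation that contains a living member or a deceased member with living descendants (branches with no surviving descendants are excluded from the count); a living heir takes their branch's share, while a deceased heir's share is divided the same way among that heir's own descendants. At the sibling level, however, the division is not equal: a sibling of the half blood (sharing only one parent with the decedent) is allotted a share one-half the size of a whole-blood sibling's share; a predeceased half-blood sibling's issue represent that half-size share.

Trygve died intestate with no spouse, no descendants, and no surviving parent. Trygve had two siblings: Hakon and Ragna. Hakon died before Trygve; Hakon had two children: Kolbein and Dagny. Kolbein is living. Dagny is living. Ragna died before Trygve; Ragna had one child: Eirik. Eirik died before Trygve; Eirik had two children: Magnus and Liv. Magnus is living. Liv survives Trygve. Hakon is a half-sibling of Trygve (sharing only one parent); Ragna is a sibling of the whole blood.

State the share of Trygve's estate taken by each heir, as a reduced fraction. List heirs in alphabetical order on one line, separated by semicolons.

No spouse, descendants, or parent survives, so the estate passes to Trygve's siblings per stirpes.
Half-blood siblings count for one-half the weight of whole-blood siblings at the initial division.
Dividing 1 in proportion to weights (total weight 3/2): Hakon (weight 1/2) → 1/3; Ragna (weight 1) → 2/3.
Hakon predeceased; the 1/3 allotted to Hakon's branch passes to Hakon's issue by representation.
The 1/3 is divided into 2 equal shares of 1/6 among Kolbein, Dagny.
Kolbein is living and takes 1/6.
Dagny is living and takes 1/6.
Ragna predeceased; the 2/3 allotted to Ragna's branch passes to Ragna's issue by representation.
Eirik's line is the sole branch at this level, so the full 2/3 passes to Eirik's issue by representation.
The 2/3 is divided into 2 equal shares of 1/3 among Magnus, Liv.
Magnus is living and takes 1/3.
Liv is living and takes 1/3.

Dagny 1/6; Kolbein 1/6; Liv 1/3; Magnus 1/3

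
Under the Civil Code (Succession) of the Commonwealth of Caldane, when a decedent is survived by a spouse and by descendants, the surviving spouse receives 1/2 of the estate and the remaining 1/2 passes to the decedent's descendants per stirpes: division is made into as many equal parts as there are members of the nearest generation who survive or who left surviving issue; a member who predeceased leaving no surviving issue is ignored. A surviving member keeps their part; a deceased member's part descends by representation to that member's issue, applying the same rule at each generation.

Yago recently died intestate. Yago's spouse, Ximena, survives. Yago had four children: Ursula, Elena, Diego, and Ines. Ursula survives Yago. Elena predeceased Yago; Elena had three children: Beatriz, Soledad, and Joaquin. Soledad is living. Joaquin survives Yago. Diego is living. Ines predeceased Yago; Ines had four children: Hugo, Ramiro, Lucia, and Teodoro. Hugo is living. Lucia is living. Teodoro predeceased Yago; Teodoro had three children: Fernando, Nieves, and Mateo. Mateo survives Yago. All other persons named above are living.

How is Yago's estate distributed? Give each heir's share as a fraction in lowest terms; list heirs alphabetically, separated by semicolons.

Ximena, as surviving spouse, takes 1/2.
The remaining 1/2 passes to Yago's descendants per stirpes.
The 1/2 is divided into 4 equal shares of 1/8 among Ursula, Elena, Diego, Ines.
Ursula is living and takes 1/8.
Elena predeceased; the 1/8 allotted to Elena's branch passes to Elena's issue by representation.
The 1/8 is divided into 3 equal shares of 1/24 among Beatriz, Soledad, Joaquin.
Beatriz is living and takes 1/24.
Soledad is living and takes 1/24.
Joaquin is living and takes 1/24.
Diego is living and takes 1/8.
Ines predeceased; the 1/8 allotted to Ines's branch passes to Ines's issue by representation.
The 1/8 is divided into 4 equal shares of 1/32 among Hugo, Ramiro, Lucia, Teodoro.
Hugo is living and takes 1/32.
Ramiro is living and takes 1/32.
Lucia is living and takes 1/32.
Teodoro predeceased; the 1/32 allotted to Teodoro's branch passes to Teodoro's issue by representation.
The 1/32 is divided into 3 equal shares of 1/96 among Fernando, Nieves, Mateo.
Fernando is living and takes 1/96.
Nieves is living and takes 1/96.
Mateo is living and takes 1/96.

Beatriz 1/24; Diego 1/8; Fernando 1/96; Hugo 1/32; Joaquin 1/24; Lucia 1/32; Mateo 1/96; Nieves 1/96; Ramiro 1/32; Soledad 1/24; Ursula 1/8; Ximena 1/2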